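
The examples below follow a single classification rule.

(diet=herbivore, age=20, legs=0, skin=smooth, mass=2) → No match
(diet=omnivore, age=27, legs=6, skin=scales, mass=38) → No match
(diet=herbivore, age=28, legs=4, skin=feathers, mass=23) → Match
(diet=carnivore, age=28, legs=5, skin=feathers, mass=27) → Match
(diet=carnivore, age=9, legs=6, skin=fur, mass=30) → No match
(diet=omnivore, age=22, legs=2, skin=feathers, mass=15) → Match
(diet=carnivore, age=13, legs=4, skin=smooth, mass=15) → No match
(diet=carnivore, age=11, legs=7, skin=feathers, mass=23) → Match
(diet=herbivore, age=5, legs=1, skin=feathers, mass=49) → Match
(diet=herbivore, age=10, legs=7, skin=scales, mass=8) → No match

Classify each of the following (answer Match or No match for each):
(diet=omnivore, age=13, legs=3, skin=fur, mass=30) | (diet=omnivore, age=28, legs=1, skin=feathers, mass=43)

No match, Match

Comparing the two groups points to one rule — skin is feathers.
(diet=omnivore, age=13, legs=3, skin=fur, mass=30): skin is fur, doesn't match → No match.
(diet=omnivore, age=28, legs=1, skin=feathers, mass=43): skin is feathers, satisfies this → Match.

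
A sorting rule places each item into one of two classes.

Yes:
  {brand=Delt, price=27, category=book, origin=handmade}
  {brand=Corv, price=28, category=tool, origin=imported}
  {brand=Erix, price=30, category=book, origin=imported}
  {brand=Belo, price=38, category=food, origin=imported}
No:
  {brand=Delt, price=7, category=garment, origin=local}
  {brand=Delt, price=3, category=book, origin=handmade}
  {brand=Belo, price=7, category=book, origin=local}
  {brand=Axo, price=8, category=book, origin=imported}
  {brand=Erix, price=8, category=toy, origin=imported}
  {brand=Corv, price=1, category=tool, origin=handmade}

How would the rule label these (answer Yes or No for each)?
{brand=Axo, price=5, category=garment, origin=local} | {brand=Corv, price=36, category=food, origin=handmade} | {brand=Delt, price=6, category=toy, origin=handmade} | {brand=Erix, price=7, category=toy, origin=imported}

No, Yes, No, No

A rule that fits every label: price ≥ 27 — true of each 'Yes' example, false of each 'No' one.
{brand=Axo, price=5, category=garment, origin=local}: price = 5, doesn't match → No. {brand=Corv, price=36, category=food, origin=handmade}: price = 36, fits → Yes. {brand=Delt, price=6, category=toy, origin=handmade}: price = 6, doesn't match → No. {brand=Erix, price=7, category=toy, origin=imported}: price = 7, doesn't match → No.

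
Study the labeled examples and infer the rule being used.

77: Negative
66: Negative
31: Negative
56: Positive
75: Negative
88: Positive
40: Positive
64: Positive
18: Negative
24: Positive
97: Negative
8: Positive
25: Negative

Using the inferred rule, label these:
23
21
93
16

Negative, Negative, Negative, Positive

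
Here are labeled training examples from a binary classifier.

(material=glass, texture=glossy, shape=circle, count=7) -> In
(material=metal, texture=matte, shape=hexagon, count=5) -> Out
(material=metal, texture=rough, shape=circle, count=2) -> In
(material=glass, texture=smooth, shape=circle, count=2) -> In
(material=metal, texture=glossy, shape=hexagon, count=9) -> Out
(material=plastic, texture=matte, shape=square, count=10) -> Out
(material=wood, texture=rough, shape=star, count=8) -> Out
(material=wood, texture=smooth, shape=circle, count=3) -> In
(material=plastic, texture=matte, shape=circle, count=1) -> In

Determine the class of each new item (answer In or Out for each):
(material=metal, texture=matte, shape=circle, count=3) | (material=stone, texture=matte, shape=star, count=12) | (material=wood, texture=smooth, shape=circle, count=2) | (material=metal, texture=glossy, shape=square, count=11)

In, Out, In, Out

A rule that fits every label: shape is circle — true of each 'In' example, false of each 'Out' one.
In: (material=metal, texture=matte, shape=circle, count=3), since shape is circle. Out: (material=stone, texture=matte, shape=star, count=12), since shape is star. In: (material=wood, texture=smooth, shape=circle, count=2), since shape is circle. Out: (material=metal, texture=glossy, shape=square, count=11), since shape is square.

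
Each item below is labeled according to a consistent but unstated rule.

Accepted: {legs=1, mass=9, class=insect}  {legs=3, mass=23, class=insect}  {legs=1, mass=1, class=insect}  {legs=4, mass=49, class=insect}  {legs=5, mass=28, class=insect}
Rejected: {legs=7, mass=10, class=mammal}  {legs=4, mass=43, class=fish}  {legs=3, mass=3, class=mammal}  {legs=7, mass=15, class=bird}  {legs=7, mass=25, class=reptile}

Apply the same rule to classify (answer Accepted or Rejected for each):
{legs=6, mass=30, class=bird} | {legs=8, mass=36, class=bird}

The classifier is using: class is insect.
Rejected: {legs=6, mass=30, class=bird}, since class is bird.
Rejected: {legs=8, mass=36, class=bird}, since class is bird.

Rejected, Rejected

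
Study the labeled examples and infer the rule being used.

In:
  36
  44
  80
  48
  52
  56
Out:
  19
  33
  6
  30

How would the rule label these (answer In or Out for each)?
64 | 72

Rule: multiple of 4. This holds for each 'In' example and fails for each 'Out' one.

In, In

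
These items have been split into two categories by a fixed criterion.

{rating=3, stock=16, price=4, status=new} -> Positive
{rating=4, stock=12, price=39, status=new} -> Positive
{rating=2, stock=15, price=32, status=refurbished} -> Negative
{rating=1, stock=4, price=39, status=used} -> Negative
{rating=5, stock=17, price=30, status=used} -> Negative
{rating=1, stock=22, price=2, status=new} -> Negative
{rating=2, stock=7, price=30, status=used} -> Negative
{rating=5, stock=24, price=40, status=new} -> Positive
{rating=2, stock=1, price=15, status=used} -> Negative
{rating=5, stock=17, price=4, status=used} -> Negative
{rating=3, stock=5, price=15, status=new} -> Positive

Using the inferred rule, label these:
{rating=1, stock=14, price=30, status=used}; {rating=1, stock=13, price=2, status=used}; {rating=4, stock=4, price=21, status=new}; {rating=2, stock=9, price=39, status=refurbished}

Negative, Negative, Positive, Negative

Rule: status is new AND price ≥ 4. This holds for each 'Positive' example and fails for each 'Negative' one.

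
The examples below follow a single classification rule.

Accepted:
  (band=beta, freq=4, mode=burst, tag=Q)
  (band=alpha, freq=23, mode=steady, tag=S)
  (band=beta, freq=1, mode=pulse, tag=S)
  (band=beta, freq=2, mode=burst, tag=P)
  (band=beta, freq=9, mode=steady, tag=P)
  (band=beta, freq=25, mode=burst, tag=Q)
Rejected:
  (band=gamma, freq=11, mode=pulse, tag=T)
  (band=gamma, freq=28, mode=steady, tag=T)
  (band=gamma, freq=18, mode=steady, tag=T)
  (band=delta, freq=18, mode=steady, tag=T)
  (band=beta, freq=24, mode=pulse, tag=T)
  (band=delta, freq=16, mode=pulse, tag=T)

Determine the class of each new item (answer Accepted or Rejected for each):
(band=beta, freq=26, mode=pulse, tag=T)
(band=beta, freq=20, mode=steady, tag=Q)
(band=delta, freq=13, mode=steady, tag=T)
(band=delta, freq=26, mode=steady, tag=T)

The common property of the 'Accepted' items is: tag is not T. No 'Rejected' item has it.
(band=beta, freq=26, mode=pulse, tag=T): tag is T, does not pass → Rejected. (band=beta, freq=20, mode=steady, tag=Q): tag is Q, fits → Accepted. (band=delta, freq=13, mode=steady, tag=T): tag is T, does not pass → Rejected. (band=delta, freq=26, mode=steady, tag=T): tag is T, does not pass → Rejected.

Rejected, Accepted, Rejected, Rejected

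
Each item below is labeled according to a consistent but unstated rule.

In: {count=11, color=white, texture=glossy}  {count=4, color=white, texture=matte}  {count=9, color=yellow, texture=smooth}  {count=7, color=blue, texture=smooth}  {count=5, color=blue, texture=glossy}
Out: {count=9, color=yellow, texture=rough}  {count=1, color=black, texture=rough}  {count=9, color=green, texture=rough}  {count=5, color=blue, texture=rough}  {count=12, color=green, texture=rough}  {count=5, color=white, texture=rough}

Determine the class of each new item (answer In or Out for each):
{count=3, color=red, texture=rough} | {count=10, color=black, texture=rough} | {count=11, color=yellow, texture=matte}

Rule: texture is not rough. This holds for each 'In' example and fails for each 'Out' one.

Out, Out, In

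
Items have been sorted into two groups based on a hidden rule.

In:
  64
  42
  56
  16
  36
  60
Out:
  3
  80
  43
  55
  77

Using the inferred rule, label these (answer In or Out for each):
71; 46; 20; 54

All 'In' examples share one property — even AND at most 64 — and every 'Out' example lacks it.
71: Out (71 is odd, 71 > 64).
46: In (46 is even, 46 ≤ 64).
20: In (20 is even, 20 ≤ 64).
54: In (54 is even, 54 ≤ 64).

Out, In, In, In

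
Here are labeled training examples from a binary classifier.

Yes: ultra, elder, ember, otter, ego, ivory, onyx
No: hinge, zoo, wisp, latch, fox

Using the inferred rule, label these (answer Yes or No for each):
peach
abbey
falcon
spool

Comparing the two groups points to one rule — starts with a vowel.
No: peach, since starts with 'p'.
Yes: abbey, since starts with 'a'.
No: falcon, since starts with 'f'.
No: spool, since starts with 's'.

No, Yes, No, No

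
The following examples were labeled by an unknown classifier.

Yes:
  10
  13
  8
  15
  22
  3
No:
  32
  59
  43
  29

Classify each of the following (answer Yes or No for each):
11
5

Yes, Yes

'Yes' ⟺ at most 22.
11: 11 ≤ 22, satisfies this → Yes. 5: 5 ≤ 22, satisfies this → Yes.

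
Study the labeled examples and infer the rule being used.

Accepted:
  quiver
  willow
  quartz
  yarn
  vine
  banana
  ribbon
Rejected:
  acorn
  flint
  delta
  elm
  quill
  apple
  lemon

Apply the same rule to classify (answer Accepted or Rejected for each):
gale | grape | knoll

One predicate separates the groups cleanly: even length.

Accepted, Rejected, Rejected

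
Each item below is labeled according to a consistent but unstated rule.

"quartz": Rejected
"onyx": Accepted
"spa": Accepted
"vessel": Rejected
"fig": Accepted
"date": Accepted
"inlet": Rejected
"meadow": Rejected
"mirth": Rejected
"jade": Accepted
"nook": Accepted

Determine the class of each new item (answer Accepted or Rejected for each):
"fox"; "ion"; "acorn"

The simplest hypothesis consistent with all the labels is: length ≤ 4.

Accepted, Accepted, Rejected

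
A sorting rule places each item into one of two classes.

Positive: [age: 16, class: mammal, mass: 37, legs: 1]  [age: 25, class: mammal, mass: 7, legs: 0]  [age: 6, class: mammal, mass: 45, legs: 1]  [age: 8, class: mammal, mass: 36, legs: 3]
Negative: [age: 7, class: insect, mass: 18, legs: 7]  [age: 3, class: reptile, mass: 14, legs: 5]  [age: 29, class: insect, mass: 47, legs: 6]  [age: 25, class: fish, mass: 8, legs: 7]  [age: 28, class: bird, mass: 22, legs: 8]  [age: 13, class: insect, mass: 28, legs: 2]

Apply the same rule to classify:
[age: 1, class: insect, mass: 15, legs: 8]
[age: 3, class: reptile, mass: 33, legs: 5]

Negative, Negative

The common property of the 'Positive' items is: class is mammal. No 'Negative' item has it.
[age: 1, class: insect, mass: 15, legs: 8] → class is insect → Negative. [age: 3, class: reptile, mass: 33, legs: 5] → class is reptile → Negative.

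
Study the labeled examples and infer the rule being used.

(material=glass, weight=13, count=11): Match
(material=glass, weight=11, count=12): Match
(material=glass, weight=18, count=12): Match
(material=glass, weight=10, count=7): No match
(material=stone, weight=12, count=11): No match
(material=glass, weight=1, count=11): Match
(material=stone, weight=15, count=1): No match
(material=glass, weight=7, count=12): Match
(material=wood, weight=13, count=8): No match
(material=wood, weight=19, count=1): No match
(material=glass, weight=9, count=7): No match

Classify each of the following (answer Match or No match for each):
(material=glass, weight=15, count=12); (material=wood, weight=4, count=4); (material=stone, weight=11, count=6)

The common property of the 'Match' items is: material is glass AND count ≥ 8. No 'No match' item has it.

Match, No match, No match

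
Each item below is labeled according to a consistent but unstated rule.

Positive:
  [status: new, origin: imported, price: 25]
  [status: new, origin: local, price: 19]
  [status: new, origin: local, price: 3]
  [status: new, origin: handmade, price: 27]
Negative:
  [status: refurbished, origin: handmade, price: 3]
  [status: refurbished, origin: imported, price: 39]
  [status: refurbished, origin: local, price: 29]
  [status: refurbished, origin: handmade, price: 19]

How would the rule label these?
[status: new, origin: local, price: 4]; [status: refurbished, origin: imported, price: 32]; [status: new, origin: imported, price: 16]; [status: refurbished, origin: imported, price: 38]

Positive, Negative, Positive, Negative

A rule that fits every label: status is new — true of each 'Positive' example, false of each 'Negative' one.
[status: new, origin: local, price: 4] → status is new → Positive. [status: refurbished, origin: imported, price: 32] → status is refurbished → Negative. [status: new, origin: imported, price: 16] → status is new → Positive. [status: refurbished, origin: imported, price: 38] → status is refurbished → Negative.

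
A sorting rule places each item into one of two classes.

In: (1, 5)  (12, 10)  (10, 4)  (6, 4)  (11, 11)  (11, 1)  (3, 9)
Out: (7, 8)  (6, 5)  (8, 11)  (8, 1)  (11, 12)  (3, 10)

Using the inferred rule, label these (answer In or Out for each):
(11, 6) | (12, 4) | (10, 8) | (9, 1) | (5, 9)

Rule: sum is even. This holds for each 'In' example and fails for each 'Out' one.
(11, 6): 11+6 = 17, fails this test → Out. (12, 4): 12+4 = 16, qualifies → In. (10, 8): 10+8 = 18, qualifies → In. (9, 1): 9+1 = 10, qualifies → In. (5, 9): 5+9 = 14, qualifies → In.

Out, In, In, In, In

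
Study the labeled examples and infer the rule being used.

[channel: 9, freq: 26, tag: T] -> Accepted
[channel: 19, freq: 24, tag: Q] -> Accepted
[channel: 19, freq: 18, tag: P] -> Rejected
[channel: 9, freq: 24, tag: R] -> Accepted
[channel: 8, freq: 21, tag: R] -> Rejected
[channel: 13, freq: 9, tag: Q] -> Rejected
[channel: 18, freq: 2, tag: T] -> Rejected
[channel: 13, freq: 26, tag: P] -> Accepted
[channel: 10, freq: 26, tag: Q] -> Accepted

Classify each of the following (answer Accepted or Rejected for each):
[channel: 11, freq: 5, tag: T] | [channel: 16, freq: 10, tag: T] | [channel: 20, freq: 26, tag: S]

Rejected, Rejected, Accepted

One predicate separates the groups cleanly: freq ≥ 24.
[channel: 11, freq: 5, tag: T]: freq = 5, does not pass → Rejected. [channel: 16, freq: 10, tag: T]: freq = 10, does not pass → Rejected. [channel: 20, freq: 26, tag: S]: freq = 26, has this property → Accepted.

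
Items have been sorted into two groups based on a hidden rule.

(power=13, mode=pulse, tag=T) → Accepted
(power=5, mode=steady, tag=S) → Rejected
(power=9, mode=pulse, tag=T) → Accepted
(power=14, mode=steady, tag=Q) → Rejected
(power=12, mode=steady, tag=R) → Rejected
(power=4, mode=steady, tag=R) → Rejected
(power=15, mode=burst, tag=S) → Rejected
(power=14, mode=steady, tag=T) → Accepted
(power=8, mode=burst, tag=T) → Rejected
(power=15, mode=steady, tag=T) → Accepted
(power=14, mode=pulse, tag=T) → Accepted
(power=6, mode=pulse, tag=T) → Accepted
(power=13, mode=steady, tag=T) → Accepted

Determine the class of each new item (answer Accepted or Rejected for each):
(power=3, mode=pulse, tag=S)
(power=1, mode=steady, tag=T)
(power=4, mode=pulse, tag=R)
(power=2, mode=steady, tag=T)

Rejected, Accepted, Rejected, Accepted

All 'Accepted' examples share one property — tag is T AND power ≠ 8 — and every 'Rejected' example lacks it.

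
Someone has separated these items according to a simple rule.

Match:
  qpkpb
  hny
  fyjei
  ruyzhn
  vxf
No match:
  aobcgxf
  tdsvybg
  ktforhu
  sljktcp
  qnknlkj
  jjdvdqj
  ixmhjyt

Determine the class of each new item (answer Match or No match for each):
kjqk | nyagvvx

The common property of the 'Match' items is: length ≤ 6. No 'No match' item has it.
kjqk: length 4 — matches, so Match.
nyagvvx: length 7 — lacks this property, so No match.

Match, No match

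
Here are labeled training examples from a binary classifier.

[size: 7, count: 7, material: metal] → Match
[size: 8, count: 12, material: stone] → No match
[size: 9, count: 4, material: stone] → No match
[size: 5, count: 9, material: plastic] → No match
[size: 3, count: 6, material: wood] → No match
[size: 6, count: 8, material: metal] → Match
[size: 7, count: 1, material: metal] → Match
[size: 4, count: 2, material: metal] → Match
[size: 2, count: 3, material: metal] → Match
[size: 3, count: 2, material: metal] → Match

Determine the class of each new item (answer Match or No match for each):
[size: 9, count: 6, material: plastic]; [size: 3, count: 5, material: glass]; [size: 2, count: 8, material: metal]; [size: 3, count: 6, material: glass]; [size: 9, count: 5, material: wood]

No match, No match, Match, No match, No match

Rule: material is metal. This holds for each 'Match' example and fails for each 'No match' one.
[size: 9, count: 6, material: plastic]: material is plastic — doesn't match, so No match.
[size: 3, count: 5, material: glass]: material is glass — doesn't match, so No match.
[size: 2, count: 8, material: metal]: material is metal — matches, so Match.
[size: 3, count: 6, material: glass]: material is glass — doesn't match, so No match.
[size: 9, count: 5, material: wood]: material is wood — doesn't match, so No match.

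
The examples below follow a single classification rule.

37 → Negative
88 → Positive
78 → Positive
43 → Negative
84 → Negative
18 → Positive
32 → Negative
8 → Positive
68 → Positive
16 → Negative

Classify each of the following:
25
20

Negative, Negative

Every 'Positive' example satisfies: ends in digit 8. None of the 'Negative' examples do.
25: last digit 5, doesn't qualify → Negative. 20: last digit 0, doesn't qualify → Negative.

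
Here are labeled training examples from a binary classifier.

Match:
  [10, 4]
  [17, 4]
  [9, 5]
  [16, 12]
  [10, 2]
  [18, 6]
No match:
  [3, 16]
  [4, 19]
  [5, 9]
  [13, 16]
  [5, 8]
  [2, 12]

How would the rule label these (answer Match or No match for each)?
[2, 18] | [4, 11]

The common property of the 'Match' items is: first > second. No 'No match' item has it.
[2, 18] → 2 < 18 → No match.
[4, 11] → 4 < 11 → No match.

No match, No match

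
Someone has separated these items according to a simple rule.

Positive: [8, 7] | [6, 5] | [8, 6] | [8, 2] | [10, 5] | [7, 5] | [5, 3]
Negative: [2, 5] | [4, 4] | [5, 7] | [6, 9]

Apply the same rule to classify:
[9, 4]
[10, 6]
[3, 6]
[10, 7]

The pattern is that an item is 'Positive' exactly when: first > second.

Positive, Positive, Negative, Positive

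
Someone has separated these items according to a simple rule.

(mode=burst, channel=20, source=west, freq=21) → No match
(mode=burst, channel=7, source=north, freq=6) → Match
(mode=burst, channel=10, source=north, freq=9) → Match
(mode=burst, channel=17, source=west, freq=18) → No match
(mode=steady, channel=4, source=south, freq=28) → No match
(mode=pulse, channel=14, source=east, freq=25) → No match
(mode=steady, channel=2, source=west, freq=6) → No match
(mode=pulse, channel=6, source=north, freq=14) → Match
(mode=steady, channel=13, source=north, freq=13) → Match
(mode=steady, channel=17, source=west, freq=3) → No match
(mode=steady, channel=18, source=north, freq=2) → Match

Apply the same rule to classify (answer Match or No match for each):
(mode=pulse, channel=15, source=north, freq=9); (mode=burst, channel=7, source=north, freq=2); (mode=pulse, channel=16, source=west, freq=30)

Match, Match, No match

The common property of the 'Match' items is: source is north. No 'No match' item has it.
(mode=pulse, channel=15, source=north, freq=9): source is north — passes, so Match. (mode=burst, channel=7, source=north, freq=2): source is north — passes, so Match. (mode=pulse, channel=16, source=west, freq=30): source is west — fails this test, so No match.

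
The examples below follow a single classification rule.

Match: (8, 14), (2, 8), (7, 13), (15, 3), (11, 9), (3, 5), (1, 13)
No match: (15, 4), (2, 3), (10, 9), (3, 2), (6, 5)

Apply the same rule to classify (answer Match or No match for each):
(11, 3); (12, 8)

Match, Match

Looking at the examples, the only property every 'Match' case has and every 'No match' case lacks is: sum is even.
Match: (11, 3), since 11+3 = 14.
Match: (12, 8), since 12+8 = 20.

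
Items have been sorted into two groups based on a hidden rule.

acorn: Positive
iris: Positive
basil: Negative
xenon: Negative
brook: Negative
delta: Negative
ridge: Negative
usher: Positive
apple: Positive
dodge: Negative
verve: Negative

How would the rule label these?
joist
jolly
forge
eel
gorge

The pattern is that an item is 'Positive' exactly when: starts with a vowel.
joist: Negative (starts with 'j').
jolly: Negative (starts with 'j').
forge: Negative (starts with 'f').
eel: Positive (starts with 'e').
gorge: Negative (starts with 'g').

Negative, Negative, Negative, Positive, Negative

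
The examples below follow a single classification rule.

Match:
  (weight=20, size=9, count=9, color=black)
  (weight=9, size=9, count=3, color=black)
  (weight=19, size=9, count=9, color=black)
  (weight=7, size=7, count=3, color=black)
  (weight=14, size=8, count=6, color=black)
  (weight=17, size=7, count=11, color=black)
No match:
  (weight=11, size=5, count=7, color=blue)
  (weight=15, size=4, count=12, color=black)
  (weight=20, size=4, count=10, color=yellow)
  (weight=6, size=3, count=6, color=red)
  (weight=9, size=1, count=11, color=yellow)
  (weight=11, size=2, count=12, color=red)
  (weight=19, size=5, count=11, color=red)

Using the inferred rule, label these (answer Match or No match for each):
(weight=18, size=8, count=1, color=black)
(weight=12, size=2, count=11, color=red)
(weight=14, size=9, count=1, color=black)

A rule that fits every label: size ≥ 7 — true of each 'Match' example, false of each 'No match' one.
(weight=18, size=8, count=1, color=black): Match (size = 8).
(weight=12, size=2, count=11, color=red): No match (size = 2).
(weight=14, size=9, count=1, color=black): Match (size = 9).

Match, No match, Match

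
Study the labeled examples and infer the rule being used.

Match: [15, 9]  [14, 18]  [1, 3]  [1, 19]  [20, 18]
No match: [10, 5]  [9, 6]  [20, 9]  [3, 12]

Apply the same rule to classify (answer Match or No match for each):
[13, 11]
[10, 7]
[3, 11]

Match, No match, Match

The distinguishing property — sum is even — holds for all the 'Match' cases and none of the 'No match' cases.
[13, 11] — 13+11 = 24, hence Match.
[10, 7] — 10+7 = 17, hence No match.
[3, 11] — 3+11 = 14, hence Match.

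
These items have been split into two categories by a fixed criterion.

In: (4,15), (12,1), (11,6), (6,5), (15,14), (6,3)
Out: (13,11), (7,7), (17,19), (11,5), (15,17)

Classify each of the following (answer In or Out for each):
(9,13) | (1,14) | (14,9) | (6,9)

Out, In, In, In

One predicate separates the groups cleanly: sum is odd.
(9,13): Out (9+13 = 22).
(1,14): In (1+14 = 15).
(14,9): In (14+9 = 23).
(6,9): In (6+9 = 15).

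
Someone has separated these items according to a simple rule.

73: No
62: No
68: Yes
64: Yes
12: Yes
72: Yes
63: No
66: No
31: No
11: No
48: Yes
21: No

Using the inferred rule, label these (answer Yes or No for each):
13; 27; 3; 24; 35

No, No, No, Yes, No

Checking candidate rules against both groups, what survives is: multiple of 4.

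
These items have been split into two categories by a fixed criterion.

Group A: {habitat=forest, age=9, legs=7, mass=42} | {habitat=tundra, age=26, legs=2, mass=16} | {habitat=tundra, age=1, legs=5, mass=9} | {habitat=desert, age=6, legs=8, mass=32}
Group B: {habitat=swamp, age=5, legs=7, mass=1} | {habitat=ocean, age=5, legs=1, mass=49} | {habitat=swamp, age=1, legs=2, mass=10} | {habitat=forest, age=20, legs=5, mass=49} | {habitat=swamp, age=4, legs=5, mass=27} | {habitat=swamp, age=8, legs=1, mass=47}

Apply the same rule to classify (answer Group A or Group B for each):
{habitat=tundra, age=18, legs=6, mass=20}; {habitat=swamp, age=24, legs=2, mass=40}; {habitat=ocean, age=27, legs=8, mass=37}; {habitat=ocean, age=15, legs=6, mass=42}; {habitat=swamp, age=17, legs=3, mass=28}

Every 'Group A' example satisfies: habitat is not swamp AND mass ≤ 42. None of the 'Group B' examples do.
Group A: {habitat=tundra, age=18, legs=6, mass=20}, since habitat is tundra, mass = 20. Group B: {habitat=swamp, age=24, legs=2, mass=40}, since habitat is swamp, mass = 40. Group A: {habitat=ocean, age=27, legs=8, mass=37}, since habitat is ocean, mass = 37. Group A: {habitat=ocean, age=15, legs=6, mass=42}, since habitat is ocean, mass = 42. Group B: {habitat=swamp, age=17, legs=3, mass=28}, since habitat is swamp, mass = 28.

Group A, Group B, Group A, Group A, Group B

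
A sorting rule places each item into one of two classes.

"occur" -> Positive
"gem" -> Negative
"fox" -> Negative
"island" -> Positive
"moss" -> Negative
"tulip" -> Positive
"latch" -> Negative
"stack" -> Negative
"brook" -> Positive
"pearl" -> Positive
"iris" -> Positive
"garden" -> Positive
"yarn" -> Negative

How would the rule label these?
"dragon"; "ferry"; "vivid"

The simplest hypothesis consistent with all the labels is: has ≥ 2 vowels.

Positive, Negative, Positive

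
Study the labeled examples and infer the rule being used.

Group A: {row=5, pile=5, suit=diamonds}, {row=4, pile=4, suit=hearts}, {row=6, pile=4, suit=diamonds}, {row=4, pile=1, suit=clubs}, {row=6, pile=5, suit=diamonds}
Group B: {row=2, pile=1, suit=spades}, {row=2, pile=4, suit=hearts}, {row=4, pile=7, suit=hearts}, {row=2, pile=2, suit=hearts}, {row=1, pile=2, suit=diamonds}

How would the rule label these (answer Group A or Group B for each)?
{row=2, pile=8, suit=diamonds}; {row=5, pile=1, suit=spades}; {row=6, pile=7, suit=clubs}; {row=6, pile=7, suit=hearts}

Group B, Group A, Group B, Group B

The distinguishing property — row ≥ 4 AND pile ≤ 5 — holds for all the 'Group A' cases and none of the 'Group B' cases.
{row=2, pile=8, suit=diamonds}: row = 2, pile = 8 — fails this test, so Group B.
{row=5, pile=1, suit=spades}: row = 5, pile = 1 — satisfies this, so Group A.
{row=6, pile=7, suit=clubs}: row = 6, pile = 7 — fails this test, so Group B.
{row=6, pile=7, suit=hearts}: row = 6, pile = 7 — fails this test, so Group B.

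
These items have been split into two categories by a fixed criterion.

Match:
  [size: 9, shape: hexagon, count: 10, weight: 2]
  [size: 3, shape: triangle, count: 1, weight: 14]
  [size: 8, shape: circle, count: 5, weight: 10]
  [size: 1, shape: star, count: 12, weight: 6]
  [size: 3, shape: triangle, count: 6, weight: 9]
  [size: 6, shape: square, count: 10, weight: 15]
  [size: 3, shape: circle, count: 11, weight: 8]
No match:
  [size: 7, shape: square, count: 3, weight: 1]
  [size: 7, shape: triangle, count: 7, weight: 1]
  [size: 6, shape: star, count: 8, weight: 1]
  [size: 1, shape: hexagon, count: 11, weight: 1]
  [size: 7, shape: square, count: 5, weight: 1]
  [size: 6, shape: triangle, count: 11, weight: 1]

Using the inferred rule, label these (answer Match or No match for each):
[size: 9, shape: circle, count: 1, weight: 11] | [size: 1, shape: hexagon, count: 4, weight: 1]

Match, No match

The distinguishing property — weight ≥ 2 — holds for all the 'Match' cases and none of the 'No match' cases.
[size: 9, shape: circle, count: 1, weight: 11] → weight = 11 → Match. [size: 1, shape: hexagon, count: 4, weight: 1] → weight = 1 → No match.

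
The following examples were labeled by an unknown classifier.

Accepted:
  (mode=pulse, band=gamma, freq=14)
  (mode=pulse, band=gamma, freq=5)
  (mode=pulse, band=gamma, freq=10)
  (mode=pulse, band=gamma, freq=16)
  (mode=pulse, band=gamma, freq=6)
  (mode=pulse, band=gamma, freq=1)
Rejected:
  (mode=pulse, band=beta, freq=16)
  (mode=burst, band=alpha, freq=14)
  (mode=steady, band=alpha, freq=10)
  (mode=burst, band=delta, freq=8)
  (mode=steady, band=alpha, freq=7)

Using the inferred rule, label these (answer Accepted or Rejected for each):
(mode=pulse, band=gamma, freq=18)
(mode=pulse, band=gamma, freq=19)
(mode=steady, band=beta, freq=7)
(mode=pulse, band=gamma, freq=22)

The distinguishing property — band is gamma — holds for all the 'Accepted' cases and none of the 'Rejected' cases.

Accepted, Accepted, Rejected, Accepted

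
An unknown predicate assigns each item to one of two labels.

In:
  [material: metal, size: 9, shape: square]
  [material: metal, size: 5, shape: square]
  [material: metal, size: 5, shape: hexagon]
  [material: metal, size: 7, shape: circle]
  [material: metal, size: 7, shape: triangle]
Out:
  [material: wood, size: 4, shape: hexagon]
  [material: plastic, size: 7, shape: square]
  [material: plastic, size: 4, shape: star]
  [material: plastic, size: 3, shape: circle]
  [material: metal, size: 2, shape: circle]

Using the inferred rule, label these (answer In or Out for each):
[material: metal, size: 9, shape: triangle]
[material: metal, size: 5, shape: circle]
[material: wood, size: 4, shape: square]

The classifier is using: material is metal AND size ≥ 3.

In, In, Out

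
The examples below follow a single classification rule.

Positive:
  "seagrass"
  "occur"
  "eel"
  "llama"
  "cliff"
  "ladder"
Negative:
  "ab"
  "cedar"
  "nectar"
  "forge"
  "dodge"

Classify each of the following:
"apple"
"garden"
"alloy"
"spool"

Positive, Negative, Positive, Positive

Every 'Positive' example satisfies: has a double letter. None of the 'Negative' examples do.
"apple" → 'pp' doubled → Positive.
"garden" → no doubled letter → Negative.
"alloy" → 'll' doubled → Positive.
"spool" → 'oo' doubled → Positive.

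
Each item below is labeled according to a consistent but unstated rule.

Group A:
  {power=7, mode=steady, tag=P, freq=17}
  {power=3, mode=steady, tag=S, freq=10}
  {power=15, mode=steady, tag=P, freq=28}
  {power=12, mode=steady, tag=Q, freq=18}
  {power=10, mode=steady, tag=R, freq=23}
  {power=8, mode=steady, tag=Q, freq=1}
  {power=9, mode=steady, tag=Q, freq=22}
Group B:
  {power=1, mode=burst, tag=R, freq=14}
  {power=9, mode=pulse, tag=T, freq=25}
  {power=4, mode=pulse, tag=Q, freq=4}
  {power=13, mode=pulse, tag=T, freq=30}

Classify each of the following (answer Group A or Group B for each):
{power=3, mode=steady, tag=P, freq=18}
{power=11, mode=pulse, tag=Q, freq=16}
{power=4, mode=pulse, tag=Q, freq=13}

Group A, Group B, Group B

The distinguishing property — mode is steady — holds for all the 'Group A' cases and none of the 'Group B' cases.
{power=3, mode=steady, tag=P, freq=18}: mode is steady, matches → Group A.
{power=11, mode=pulse, tag=Q, freq=16}: mode is pulse, doesn't match → Group B.
{power=4, mode=pulse, tag=Q, freq=13}: mode is pulse, doesn't match → Group B.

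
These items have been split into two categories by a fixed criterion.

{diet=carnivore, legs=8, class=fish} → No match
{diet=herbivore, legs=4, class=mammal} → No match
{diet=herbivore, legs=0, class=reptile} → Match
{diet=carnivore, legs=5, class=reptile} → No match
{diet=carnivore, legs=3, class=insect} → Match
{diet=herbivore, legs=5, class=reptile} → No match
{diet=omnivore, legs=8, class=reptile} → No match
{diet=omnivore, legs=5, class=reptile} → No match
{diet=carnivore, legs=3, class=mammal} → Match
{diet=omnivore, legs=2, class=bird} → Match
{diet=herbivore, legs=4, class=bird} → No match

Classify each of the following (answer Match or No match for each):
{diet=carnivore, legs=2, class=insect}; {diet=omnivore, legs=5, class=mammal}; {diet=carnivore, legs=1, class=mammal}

Match, No match, Match

The classifier is using: legs ≤ 3.
{diet=carnivore, legs=2, class=insect} — legs = 2, hence Match.
{diet=omnivore, legs=5, class=mammal} — legs = 5, hence No match.
{diet=carnivore, legs=1, class=mammal} — legs = 1, hence Match.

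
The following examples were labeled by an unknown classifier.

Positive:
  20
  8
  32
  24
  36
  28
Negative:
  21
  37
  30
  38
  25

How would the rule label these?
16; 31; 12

The pattern is that an item is 'Positive' exactly when: multiple of 4.
16: 16 = 4·4 — satisfies this, so Positive.
31: 31 = 4·7 + 3 — fails this test, so Negative.
12: 12 = 4·3 — satisfies this, so Positive.

Positive, Negative, Positive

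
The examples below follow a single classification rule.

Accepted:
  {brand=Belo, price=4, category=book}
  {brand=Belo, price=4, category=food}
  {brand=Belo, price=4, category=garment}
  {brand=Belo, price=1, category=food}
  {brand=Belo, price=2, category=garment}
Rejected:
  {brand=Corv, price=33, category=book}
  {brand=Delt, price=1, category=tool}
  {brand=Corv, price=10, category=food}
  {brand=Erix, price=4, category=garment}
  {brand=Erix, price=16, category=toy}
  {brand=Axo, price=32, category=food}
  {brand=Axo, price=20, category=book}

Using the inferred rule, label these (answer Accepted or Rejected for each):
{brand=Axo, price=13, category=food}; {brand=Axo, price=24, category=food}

The classifier is using: brand is Belo.

Rejected, Rejected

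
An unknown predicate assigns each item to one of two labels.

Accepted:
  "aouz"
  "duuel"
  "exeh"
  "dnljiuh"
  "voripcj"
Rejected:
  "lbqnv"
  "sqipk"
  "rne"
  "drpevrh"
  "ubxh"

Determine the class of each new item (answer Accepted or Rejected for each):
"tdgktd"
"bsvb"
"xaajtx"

Rejected, Rejected, Accepted

The classifier is using: has ≥ 2 vowels.
"tdgktd" — 0 vowels, hence Rejected.
"bsvb" — 0 vowels, hence Rejected.
"xaajtx" — 2 vowels, hence Accepted.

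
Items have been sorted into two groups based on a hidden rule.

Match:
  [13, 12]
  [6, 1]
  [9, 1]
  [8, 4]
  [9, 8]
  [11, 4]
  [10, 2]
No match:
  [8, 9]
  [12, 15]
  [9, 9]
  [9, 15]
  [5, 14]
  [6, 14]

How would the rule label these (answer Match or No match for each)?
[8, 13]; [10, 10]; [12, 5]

One predicate separates the groups cleanly: first > second.
[8, 13] → 8 < 13 → No match.
[10, 10] → 10 = 10 → No match.
[12, 5] → 12 > 5 → Match.

No match, No match, Match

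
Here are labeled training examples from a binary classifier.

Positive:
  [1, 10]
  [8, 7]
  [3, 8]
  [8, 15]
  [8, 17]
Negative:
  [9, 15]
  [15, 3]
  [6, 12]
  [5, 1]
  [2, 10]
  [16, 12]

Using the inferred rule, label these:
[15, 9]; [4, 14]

Every 'Positive' example satisfies: sum is odd. None of the 'Negative' examples do.
Negative: [15, 9], since 15+9 = 24. Negative: [4, 14], since 4+14 = 18.

Negative, Negative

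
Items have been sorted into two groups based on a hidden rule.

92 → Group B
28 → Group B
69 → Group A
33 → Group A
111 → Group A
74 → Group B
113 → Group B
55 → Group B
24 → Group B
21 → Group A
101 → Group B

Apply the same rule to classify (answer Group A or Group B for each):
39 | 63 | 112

Comparing the two groups points to one rule — ≡ 3 (mod 6).
39 → 39 mod 6 = 3 → Group A.
63 → 63 mod 6 = 3 → Group A.
112 → 112 mod 6 = 4 → Group B.

Group A, Group A, Group B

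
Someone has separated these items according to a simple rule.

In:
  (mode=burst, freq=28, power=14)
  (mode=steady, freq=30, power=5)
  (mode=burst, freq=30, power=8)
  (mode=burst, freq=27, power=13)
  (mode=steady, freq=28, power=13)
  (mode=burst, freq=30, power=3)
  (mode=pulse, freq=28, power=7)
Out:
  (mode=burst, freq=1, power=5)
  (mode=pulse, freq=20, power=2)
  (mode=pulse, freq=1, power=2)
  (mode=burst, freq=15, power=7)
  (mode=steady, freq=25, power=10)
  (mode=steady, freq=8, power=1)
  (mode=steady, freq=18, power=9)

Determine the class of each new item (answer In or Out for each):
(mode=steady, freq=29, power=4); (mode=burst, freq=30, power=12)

In, In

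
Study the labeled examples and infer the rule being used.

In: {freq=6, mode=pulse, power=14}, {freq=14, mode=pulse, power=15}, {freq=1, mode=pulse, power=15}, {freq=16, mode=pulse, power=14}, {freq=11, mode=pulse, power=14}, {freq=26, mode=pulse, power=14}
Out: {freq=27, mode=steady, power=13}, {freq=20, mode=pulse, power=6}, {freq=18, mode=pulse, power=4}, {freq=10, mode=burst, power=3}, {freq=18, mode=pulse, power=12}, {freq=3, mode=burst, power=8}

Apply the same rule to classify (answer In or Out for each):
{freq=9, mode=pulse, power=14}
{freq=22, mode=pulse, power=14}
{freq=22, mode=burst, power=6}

In, In, Out

A rule that fits every label: power ≥ 14 — true of each 'In' example, false of each 'Out' one.
{freq=9, mode=pulse, power=14}: power = 14, matches → In.
{freq=22, mode=pulse, power=14}: power = 14, matches → In.
{freq=22, mode=burst, power=6}: power = 6, doesn't qualify → Out.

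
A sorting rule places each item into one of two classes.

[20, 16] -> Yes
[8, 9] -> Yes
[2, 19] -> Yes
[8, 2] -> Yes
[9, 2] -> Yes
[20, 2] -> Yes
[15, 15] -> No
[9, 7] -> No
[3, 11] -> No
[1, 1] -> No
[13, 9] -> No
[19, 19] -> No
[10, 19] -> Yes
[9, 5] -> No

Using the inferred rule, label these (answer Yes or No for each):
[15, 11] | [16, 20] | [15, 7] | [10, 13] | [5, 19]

A rule that fits every label: product is even — true of each 'Yes' example, false of each 'No' one.
[15, 11] → 15·11 = 165 → No.
[16, 20] → 16·20 = 320 → Yes.
[15, 7] → 15·7 = 105 → No.
[10, 13] → 10·13 = 130 → Yes.
[5, 19] → 5·19 = 95 → No.

No, Yes, No, Yes, No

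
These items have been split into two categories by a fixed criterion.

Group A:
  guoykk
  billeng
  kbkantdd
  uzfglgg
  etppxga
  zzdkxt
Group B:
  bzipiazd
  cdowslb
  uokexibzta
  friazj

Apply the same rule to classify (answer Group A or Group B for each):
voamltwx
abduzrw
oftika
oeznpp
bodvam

Looking at the examples, the only property every 'Group A' case has and every 'Group B' case lacks is: has a double letter.
voamltwx — no doubled letter, hence Group B.
abduzrw — no doubled letter, hence Group B.
oftika — no doubled letter, hence Group B.
oeznpp — 'pp' doubled, hence Group A.
bodvam — no doubled letter, hence Group B.

Group B, Group B, Group B, Group A, Group B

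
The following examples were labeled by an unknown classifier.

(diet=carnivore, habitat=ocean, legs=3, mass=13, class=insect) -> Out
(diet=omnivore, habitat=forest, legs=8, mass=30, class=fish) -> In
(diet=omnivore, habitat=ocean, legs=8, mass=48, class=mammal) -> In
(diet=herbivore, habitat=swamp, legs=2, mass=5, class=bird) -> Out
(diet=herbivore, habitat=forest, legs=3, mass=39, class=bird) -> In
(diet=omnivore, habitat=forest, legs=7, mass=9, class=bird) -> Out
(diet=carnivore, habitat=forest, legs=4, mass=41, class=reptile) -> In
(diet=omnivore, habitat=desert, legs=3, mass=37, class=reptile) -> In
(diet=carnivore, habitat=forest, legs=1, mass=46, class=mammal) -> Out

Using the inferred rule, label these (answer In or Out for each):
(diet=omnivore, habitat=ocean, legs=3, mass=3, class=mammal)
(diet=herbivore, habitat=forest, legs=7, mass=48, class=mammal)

Out, In

The distinguishing property — mass ≥ 30 AND legs ≥ 2 — holds for all the 'In' cases and none of the 'Out' cases.
(diet=omnivore, habitat=ocean, legs=3, mass=3, class=mammal) → mass = 3, legs = 3 → Out.
(diet=herbivore, habitat=forest, legs=7, mass=48, class=mammal) → mass = 48, legs = 7 → In.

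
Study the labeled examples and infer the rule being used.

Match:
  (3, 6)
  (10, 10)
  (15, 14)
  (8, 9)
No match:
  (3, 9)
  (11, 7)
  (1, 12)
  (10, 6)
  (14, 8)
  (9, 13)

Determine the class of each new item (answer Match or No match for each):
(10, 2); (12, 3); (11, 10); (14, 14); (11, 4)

No match, No match, Match, Match, No match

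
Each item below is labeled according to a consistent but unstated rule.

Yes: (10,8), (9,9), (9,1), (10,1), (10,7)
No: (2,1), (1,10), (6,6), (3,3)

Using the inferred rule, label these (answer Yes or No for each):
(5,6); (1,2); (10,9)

Every 'Yes' example satisfies: first ≥ 7. None of the 'No' examples do.
(5,6): No (first 5).
(1,2): No (first 1).
(10,9): Yes (first 10).

No, No, Yes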